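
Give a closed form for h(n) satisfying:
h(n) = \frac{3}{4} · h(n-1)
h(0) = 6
Pure geometric recurrence with ratio \frac{3}{4}.
By induction h(n) = h(0) · (\frac{3}{4})^n = 6 \left(\frac{3}{4}\right)^{n}.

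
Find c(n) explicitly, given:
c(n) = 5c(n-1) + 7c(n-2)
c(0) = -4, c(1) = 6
Characteristic equation: x² - 5x - 7 = 0.
Discriminant Δ = (5)² + 4·(7) = 53.
Roots r₁,₂ = (5 ± √53)/2, so r₁ = \frac{5}{2} + \frac{\sqrt{53}}{2}, r₂ = \frac{5}{2} - \frac{\sqrt{53}}{2}.
General solution: c(n) = A·r₁^n + B·r₂^n.
From the initial conditions, A + B = -4 and r₁A + r₂B = 6.
Since r₁ - r₂ = √53: A = (6 - (-4)r₂)/√53 = -2 + \frac{16 \sqrt{53}}{53}, and B = -4 - A = - \frac{16 \sqrt{53}}{53} - 2.
So c(n) = \left(-2 + \frac{16 \sqrt{53}}{53}\right)\left(\frac{5}{2} + \frac{\sqrt{53}}{2}\right)^n + \left(- \frac{16 \sqrt{53}}{53} - 2\right)\left(\frac{5}{2} - \frac{\sqrt{53}}{2}\right)^n.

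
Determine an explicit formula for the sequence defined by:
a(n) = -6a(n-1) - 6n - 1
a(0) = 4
First-order linear with linear forcing.
Homogeneous solution: a_h(n) = A·(-6)^n.
Try particular a_p(n) = pn + q. Substituting:
  pn + q = -6(p(n-1) + q) - 6n - 1.
Matching the n-coefficient: p = -6p - 6 ⇒ p = - \frac{6}{7}.
Matching constants: q = 6p - 6q - 1 ⇒ q = - \frac{43}{49}.
General: a(n) = A·(-6)^n - \frac{6 n}{7} - \frac{43}{49}.
Apply a(0) = 4: A - \frac{43}{49} = 4 ⇒ A = \frac{239}{49}.
So a(n) = \frac{239 \left(-6\right)^{n}}{49} - \frac{6 n}{7} - \frac{43}{49}.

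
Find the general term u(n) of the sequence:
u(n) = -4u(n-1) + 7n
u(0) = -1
First-order linear with linear forcing.
Homogeneous solution: u_h(n) = A·(-4)^n.
Try particular u_p(n) = pn + q. Substituting:
  pn + q = -4(p(n-1) + q) + 7n.
Matching the n-coefficient: p = -4p + 7 ⇒ p = \frac{7}{5}.
Matching constants: q = 4p - 4q ⇒ q = \frac{28}{25}.
General: u(n) = A·(-4)^n + \frac{7 n}{5} + \frac{28}{25}.
Apply u(0) = -1: A + \frac{28}{25} = -1 ⇒ A = - \frac{53}{25}.
So u(n) = - \frac{53 \left(-4\right)^{n}}{25} + \frac{7 n}{5} + \frac{28}{25}.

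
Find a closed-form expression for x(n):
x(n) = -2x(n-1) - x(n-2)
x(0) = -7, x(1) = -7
Characteristic equation: x² + 2x + 1 = 0, which is (x - (-1))².
Repeated root r = -1.
General solution: x(n) = (A + Bn)·(-1)^n.
From x(0) = -7: A = -7.
From x(1) = -7: (A + B)·(-1) = -7 ⇒ B = 14.
So x(n) = \left(14 n - 7\right) \cdot (-1)^n.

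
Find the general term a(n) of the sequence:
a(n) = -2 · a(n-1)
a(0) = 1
Pure geometric recurrence with ratio -2.
By induction a(n) = a(0) · (-2)^n = \left(-2\right)^{n}.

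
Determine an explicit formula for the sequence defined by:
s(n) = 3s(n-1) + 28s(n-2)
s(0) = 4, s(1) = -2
Characteristic equation: x² - 3x - 28 = 0, which factors as (x - (7))(x - (-4)) = 0.
Roots r₁ = 7, r₂ = -4 (distinct).
General solution: s(n) = A·(7)^n + B·(-4)^n.
From s(0) = 4: A + B = 4.
From s(1) = -2: 7A - 4B = -2.
Solving: A = \frac{14}{11}, B = \frac{30}{11}.
So s(n) = \frac{30 \left(-4\right)^{n}}{11} + \frac{14 \cdot 7^{n}}{11}.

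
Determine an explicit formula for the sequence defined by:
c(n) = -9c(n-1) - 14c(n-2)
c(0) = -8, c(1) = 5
Characteristic equation: x² + 9x + 14 = 0, which factors as (x - (-2))(x - (-7)) = 0.
Roots r₁ = -2, r₂ = -7 (distinct).
General solution: c(n) = A·(-2)^n + B·(-7)^n.
From c(0) = -8: A + B = -8.
From c(1) = 5: -2A - 7B = 5.
Solving: A = - \frac{51}{5}, B = \frac{11}{5}.
So c(n) = - \frac{51 \left(-2\right)^{n}}{5} + \frac{11 \left(-7\right)^{n}}{5}.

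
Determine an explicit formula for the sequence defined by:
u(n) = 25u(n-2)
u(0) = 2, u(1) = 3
Characteristic equation: x² - 25 = 0, which factors as (x - (5))(x - (-5)) = 0.
Roots r₁ = 5, r₂ = -5 (distinct).
General solution: u(n) = A·(5)^n + B·(-5)^n.
From u(0) = 2: A + B = 2.
From u(1) = 3: 5A - 5B = 3.
Solving: A = \frac{13}{10}, B = \frac{7}{10}.
So u(n) = \frac{7 \left(-5\right)^{n}}{10} + \frac{13 \cdot 5^{n}}{10}.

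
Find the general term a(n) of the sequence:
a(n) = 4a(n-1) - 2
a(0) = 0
First-order linear non-homogeneous.
Homogeneous solution: a_h(n) = A·(4)^n.
Try constant particular solution a_p = K: K = 4K - 2 ⇒ K = \frac{2}{3}.
General: a(n) = A·(4)^n + \frac{2}{3}.
Apply a(0) = 0: A + \frac{2}{3} = 0 ⇒ A = - \frac{2}{3}.
So a(n) = \frac{2}{3} - \frac{2 \cdot 4^{n}}{3}.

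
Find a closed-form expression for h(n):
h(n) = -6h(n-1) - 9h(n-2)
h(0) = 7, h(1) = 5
Characteristic equation: x² + 6x + 9 = 0, which is (x - (-3))².
Repeated root r = -3.
General solution: h(n) = (A + Bn)·(-3)^n.
From h(0) = 7: A = 7.
From h(1) = 5: (A + B)·(-3) = 5 ⇒ B = - \frac{26}{3}.
So h(n) = \left(7 - \frac{26 n}{3}\right) \cdot (-3)^n.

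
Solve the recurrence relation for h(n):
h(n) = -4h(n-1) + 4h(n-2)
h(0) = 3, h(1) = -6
Characteristic equation: x² + 4x - 4 = 0.
Discriminant Δ = (-4)² + 4·(4) = 32.
Roots r₁,₂ = (-4 ± √32)/2, so r₁ = -2 + 2 \sqrt{2}, r₂ = - 2 \sqrt{2} - 2.
General solution: h(n) = A·r₁^n + B·r₂^n.
From the initial conditions, A + B = 3 and r₁A + r₂B = -6.
Since r₁ - r₂ = √32: A = (-6 - (3)r₂)/√32 = \frac{3}{2}, and B = 3 - A = \frac{3}{2}.
So h(n) = \left(\frac{3}{2}\right)\left(-2 + 2 \sqrt{2}\right)^n + \left(\frac{3}{2}\right)\left(- 2 \sqrt{2} - 2\right)^n.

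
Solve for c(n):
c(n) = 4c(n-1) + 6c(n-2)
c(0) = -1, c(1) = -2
Characteristic equation: x² - 4x - 6 = 0.
Discriminant Δ = (4)² + 4·(6) = 40.
Roots r₁,₂ = (4 ± √40)/2, so r₁ = 2 + \sqrt{10}, r₂ = 2 - \sqrt{10}.
General solution: c(n) = A·r₁^n + B·r₂^n.
From the initial conditions, A + B = -1 and r₁A + r₂B = -2.
Since r₁ - r₂ = √40: A = (-2 - (-1)r₂)/√40 = - \frac{1}{2}, and B = -1 - A = - \frac{1}{2}.
So c(n) = \left(- \frac{1}{2}\right)\left(2 + \sqrt{10}\right)^n + \left(- \frac{1}{2}\right)\left(2 - \sqrt{10}\right)^n.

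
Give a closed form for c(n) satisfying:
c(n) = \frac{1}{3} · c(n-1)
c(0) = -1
Pure geometric recurrence with ratio \frac{1}{3}.
By induction c(n) = c(0) · (\frac{1}{3})^n = - 3^{- n}.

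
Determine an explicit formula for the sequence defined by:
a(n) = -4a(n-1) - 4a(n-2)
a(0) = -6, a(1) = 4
Characteristic equation: x² + 4x + 4 = 0, which is (x - (-2))².
Repeated root r = -2.
General solution: a(n) = (A + Bn)·(-2)^n.
From a(0) = -6: A = -6.
From a(1) = 4: (A + B)·(-2) = 4 ⇒ B = 4.
So a(n) = \left(4 n - 6\right) \cdot (-2)^n.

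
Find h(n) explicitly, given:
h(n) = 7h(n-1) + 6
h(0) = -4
First-order linear non-homogeneous.
Homogeneous solution: h_h(n) = A·(7)^n.
Try constant particular solution h_p = K: K = 7K + 6 ⇒ K = -1.
General: h(n) = A·(7)^n - 1.
Apply h(0) = -4: A - 1 = -4 ⇒ A = -3.
So h(n) = - 3 \cdot 7^{n} - 1.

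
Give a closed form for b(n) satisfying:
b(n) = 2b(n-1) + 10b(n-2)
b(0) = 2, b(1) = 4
Characteristic equation: x² - 2x - 10 = 0.
Discriminant Δ = (2)² + 4·(10) = 44.
Roots r₁,₂ = (2 ± √44)/2, so r₁ = 1 + \sqrt{11}, r₂ = 1 - \sqrt{11}.
General solution: b(n) = A·r₁^n + B·r₂^n.
From the initial conditions, A + B = 2 and r₁A + r₂B = 4.
Since r₁ - r₂ = √44: A = (4 - (2)r₂)/√44 = \frac{\sqrt{11}}{11} + 1, and B = 2 - A = 1 - \frac{\sqrt{11}}{11}.
So b(n) = \left(\frac{\sqrt{11}}{11} + 1\right)\left(1 + \sqrt{11}\right)^n + \left(1 - \frac{\sqrt{11}}{11}\right)\left(1 - \sqrt{11}\right)^n.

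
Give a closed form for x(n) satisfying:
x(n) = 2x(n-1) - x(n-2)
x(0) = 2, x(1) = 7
Characteristic equation: x² - 2x + 1 = 0, which is (x - (1))².
Repeated root r = 1.
General solution: x(n) = (A + Bn)·(1)^n.
From x(0) = 2: A = 2.
From x(1) = 7: (A + B)·(1) = 7 ⇒ B = 5.
So x(n) = \left(5 n + 2\right) \cdot (1)^n.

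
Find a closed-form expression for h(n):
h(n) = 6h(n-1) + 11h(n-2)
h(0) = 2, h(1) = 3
Characteristic equation: x² - 6x - 11 = 0.
Discriminant Δ = (6)² + 4·(11) = 80.
Roots r₁,₂ = (6 ± √80)/2, so r₁ = 3 + 2 \sqrt{5}, r₂ = 3 - 2 \sqrt{5}.
General solution: h(n) = A·r₁^n + B·r₂^n.
From the initial conditions, A + B = 2 and r₁A + r₂B = 3.
Since r₁ - r₂ = √80: A = (3 - (2)r₂)/√80 = 1 - \frac{3 \sqrt{5}}{20}, and B = 2 - A = \frac{3 \sqrt{5}}{20} + 1.
So h(n) = \left(1 - \frac{3 \sqrt{5}}{20}\right)\left(3 + 2 \sqrt{5}\right)^n + \left(\frac{3 \sqrt{5}}{20} + 1\right)\left(3 - 2 \sqrt{5}\right)^n.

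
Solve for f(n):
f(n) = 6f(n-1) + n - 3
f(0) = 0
First-order linear with linear forcing.
Homogeneous solution: f_h(n) = A·(6)^n.
Try particular f_p(n) = pn + q. Substituting:
  pn + q = 6(p(n-1) + q) + n - 3.
Matching the n-coefficient: p = 6p + 1 ⇒ p = - \frac{1}{5}.
Matching constants: q = -6p + 6q - 3 ⇒ q = \frac{9}{25}.
General: f(n) = A·(6)^n - \frac{n}{5} + \frac{9}{25}.
Apply f(0) = 0: A + \frac{9}{25} = 0 ⇒ A = - \frac{9}{25}.
So f(n) = - \frac{9 \cdot 6^{n}}{25} - \frac{n}{5} + \frac{9}{25}.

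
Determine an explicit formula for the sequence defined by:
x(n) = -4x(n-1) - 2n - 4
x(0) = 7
First-order linear with linear forcing.
Homogeneous solution: x_h(n) = A·(-4)^n.
Try particular x_p(n) = pn + q. Substituting:
  pn + q = -4(p(n-1) + q) - 2n - 4.
Matching the n-coefficient: p = -4p - 2 ⇒ p = - \frac{2}{5}.
Matching constants: q = 4p - 4q - 4 ⇒ q = - \frac{28}{25}.
General: x(n) = A·(-4)^n - \frac{2 n}{5} - \frac{28}{25}.
Apply x(0) = 7: A - \frac{28}{25} = 7 ⇒ A = \frac{203}{25}.
So x(n) = \frac{203 \left(-4\right)^{n}}{25} - \frac{2 n}{5} - \frac{28}{25}.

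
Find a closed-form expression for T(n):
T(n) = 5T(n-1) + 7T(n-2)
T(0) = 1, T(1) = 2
Characteristic equation: x² - 5x - 7 = 0.
Discriminant Δ = (5)² + 4·(7) = 53.
Roots r₁,₂ = (5 ± √53)/2, so r₁ = \frac{5}{2} + \frac{\sqrt{53}}{2}, r₂ = \frac{5}{2} - \frac{\sqrt{53}}{2}.
General solution: T(n) = A·r₁^n + B·r₂^n.
From the initial conditions, A + B = 1 and r₁A + r₂B = 2.
Since r₁ - r₂ = √53: A = (2 - (1)r₂)/√53 = \frac{1}{2} - \frac{\sqrt{53}}{106}, and B = 1 - A = \frac{\sqrt{53}}{106} + \frac{1}{2}.
So T(n) = \left(\frac{1}{2} - \frac{\sqrt{53}}{106}\right)\left(\frac{5}{2} + \frac{\sqrt{53}}{2}\right)^n + \left(\frac{\sqrt{53}}{106} + \frac{1}{2}\right)\left(\frac{5}{2} - \frac{\sqrt{53}}{2}\right)^n.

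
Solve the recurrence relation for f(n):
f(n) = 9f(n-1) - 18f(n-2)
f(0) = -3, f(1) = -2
Characteristic equation: x² - 9x + 18 = 0, which factors as (x - (6))(x - (3)) = 0.
Roots r₁ = 6, r₂ = 3 (distinct).
General solution: f(n) = A·(6)^n + B·(3)^n.
From f(0) = -3: A + B = -3.
From f(1) = -2: 6A + 3B = -2.
Solving: A = \frac{7}{3}, B = - \frac{16}{3}.
So f(n) = - \frac{16 \cdot 3^{n}}{3} + \frac{7 \cdot 6^{n}}{3}.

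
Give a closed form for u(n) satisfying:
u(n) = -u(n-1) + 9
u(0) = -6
First-order linear non-homogeneous.
Homogeneous solution: u_h(n) = A·(-1)^n.
Try constant particular solution u_p = K: K = -K + 9 ⇒ K = \frac{9}{2}.
General: u(n) = A·(-1)^n + \frac{9}{2}.
Apply u(0) = -6: A + \frac{9}{2} = -6 ⇒ A = - \frac{21}{2}.
So u(n) = \frac{9}{2} - \frac{21 \left(-1\right)^{n}}{2}.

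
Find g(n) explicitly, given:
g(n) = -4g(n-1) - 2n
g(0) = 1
First-order linear with linear forcing.
Homogeneous solution: g_h(n) = A·(-4)^n.
Try particular g_p(n) = pn + q. Substituting:
  pn + q = -4(p(n-1) + q) - 2n.
Matching the n-coefficient: p = -4p - 2 ⇒ p = - \frac{2}{5}.
Matching constants: q = 4p - 4q ⇒ q = - \frac{8}{25}.
General: g(n) = A·(-4)^n - \frac{2 n}{5} - \frac{8}{25}.
Apply g(0) = 1: A - \frac{8}{25} = 1 ⇒ A = \frac{33}{25}.
So g(n) = \frac{33 \left(-4\right)^{n}}{25} - \frac{2 n}{5} - \frac{8}{25}.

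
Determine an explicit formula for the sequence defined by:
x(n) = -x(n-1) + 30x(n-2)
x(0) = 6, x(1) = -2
Characteristic equation: x² + x - 30 = 0, which factors as (x - (5))(x - (-6)) = 0.
Roots r₁ = 5, r₂ = -6 (distinct).
General solution: x(n) = A·(5)^n + B·(-6)^n.
From x(0) = 6: A + B = 6.
From x(1) = -2: 5A - 6B = -2.
Solving: A = \frac{34}{11}, B = \frac{32}{11}.
So x(n) = \frac{32 \left(-6\right)^{n}}{11} + \frac{34 \cdot 5^{n}}{11}.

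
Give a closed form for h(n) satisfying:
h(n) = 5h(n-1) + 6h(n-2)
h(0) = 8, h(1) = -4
Characteristic equation: x² - 5x - 6 = 0, which factors as (x - (-1))(x - (6)) = 0.
Roots r₁ = -1, r₂ = 6 (distinct).
General solution: h(n) = A·(-1)^n + B·(6)^n.
From h(0) = 8: A + B = 8.
From h(1) = -4: -A + 6B = -4.
Solving: A = \frac{52}{7}, B = \frac{4}{7}.
So h(n) = \frac{52 \left(-1\right)^{n}}{7} + \frac{4 \cdot 6^{n}}{7}.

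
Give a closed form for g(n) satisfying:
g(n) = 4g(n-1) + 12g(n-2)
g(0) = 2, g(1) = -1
Characteristic equation: x² - 4x - 12 = 0, which factors as (x - (6))(x - (-2)) = 0.
Roots r₁ = 6, r₂ = -2 (distinct).
General solution: g(n) = A·(6)^n + B·(-2)^n.
From g(0) = 2: A + B = 2.
From g(1) = -1: 6A - 2B = -1.
Solving: A = \frac{3}{8}, B = \frac{13}{8}.
So g(n) = \frac{13 \left(-2\right)^{n}}{8} + \frac{3 \cdot 6^{n}}{8}.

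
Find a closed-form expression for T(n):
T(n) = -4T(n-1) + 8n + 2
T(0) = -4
First-order linear with linear forcing.
Homogeneous solution: T_h(n) = A·(-4)^n.
Try particular T_p(n) = pn + q. Substituting:
  pn + q = -4(p(n-1) + q) + 8n + 2.
Matching the n-coefficient: p = -4p + 8 ⇒ p = \frac{8}{5}.
Matching constants: q = 4p - 4q + 2 ⇒ q = \frac{42}{25}.
General: T(n) = A·(-4)^n + \frac{8 n}{5} + \frac{42}{25}.
Apply T(0) = -4: A + \frac{42}{25} = -4 ⇒ A = - \frac{142}{25}.
So T(n) = - \frac{142 \left(-4\right)^{n}}{25} + \frac{8 n}{5} + \frac{42}{25}.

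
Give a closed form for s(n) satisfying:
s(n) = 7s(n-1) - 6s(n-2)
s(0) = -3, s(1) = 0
Characteristic equation: x² - 7x + 6 = 0, which factors as (x - (6))(x - (1)) = 0.
Roots r₁ = 6, r₂ = 1 (distinct).
General solution: s(n) = A·(6)^n + B·(1)^n.
From s(0) = -3: A + B = -3.
From s(1) = 0: 6A + B = 0.
Solving: A = \frac{3}{5}, B = - \frac{18}{5}.
So s(n) = \frac{3 \cdot 6^{n}}{5} - \frac{18}{5}.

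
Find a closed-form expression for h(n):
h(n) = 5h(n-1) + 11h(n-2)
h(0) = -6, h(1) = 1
Characteristic equation: x² - 5x - 11 = 0.
Discriminant Δ = (5)² + 4·(11) = 69.
Roots r₁,₂ = (5 ± √69)/2, so r₁ = \frac{5}{2} + \frac{\sqrt{69}}{2}, r₂ = \frac{5}{2} - \frac{\sqrt{69}}{2}.
General solution: h(n) = A·r₁^n + B·r₂^n.
From the initial conditions, A + B = -6 and r₁A + r₂B = 1.
Since r₁ - r₂ = √69: A = (1 - (-6)r₂)/√69 = -3 + \frac{16 \sqrt{69}}{69}, and B = -6 - A = -3 - \frac{16 \sqrt{69}}{69}.
So h(n) = \left(-3 + \frac{16 \sqrt{69}}{69}\right)\left(\frac{5}{2} + \frac{\sqrt{69}}{2}\right)^n + \left(-3 - \frac{16 \sqrt{69}}{69}\right)\left(\frac{5}{2} - \frac{\sqrt{69}}{2}\right)^n.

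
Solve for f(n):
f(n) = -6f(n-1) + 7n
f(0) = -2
First-order linear with linear forcing.
Homogeneous solution: f_h(n) = A·(-6)^n.
Try particular f_p(n) = pn + q. Substituting:
  pn + q = -6(p(n-1) + q) + 7n.
Matching the n-coefficient: p = -6p + 7 ⇒ p = 1.
Matching constants: q = 6p - 6q ⇒ q = \frac{6}{7}.
General: f(n) = A·(-6)^n + n + \frac{6}{7}.
Apply f(0) = -2: A + \frac{6}{7} = -2 ⇒ A = - \frac{20}{7}.
So f(n) = - \frac{20 \left(-6\right)^{n}}{7} + n + \frac{6}{7}.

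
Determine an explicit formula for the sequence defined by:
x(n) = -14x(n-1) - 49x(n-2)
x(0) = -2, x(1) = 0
Characteristic equation: x² + 14x + 49 = 0, which is (x - (-7))².
Repeated root r = -7.
General solution: x(n) = (A + Bn)·(-7)^n.
From x(0) = -2: A = -2.
From x(1) = 0: (A + B)·(-7) = 0 ⇒ B = 2.
So x(n) = \left(2 n - 2\right) \cdot (-7)^n.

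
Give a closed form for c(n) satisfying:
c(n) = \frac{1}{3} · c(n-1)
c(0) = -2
Pure geometric recurrence with ratio \frac{1}{3}.
By induction c(n) = c(0) · (\frac{1}{3})^n = - 2 \cdot 3^{- n}.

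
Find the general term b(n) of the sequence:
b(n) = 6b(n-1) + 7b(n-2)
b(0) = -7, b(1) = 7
Characteristic equation: x² - 6x - 7 = 0, which factors as (x - (7))(x - (-1)) = 0.
Roots r₁ = 7, r₂ = -1 (distinct).
General solution: b(n) = A·(7)^n + B·(-1)^n.
From b(0) = -7: A + B = -7.
From b(1) = 7: 7A - B = 7.
Solving: A = 0, B = -7.
So b(n) = - 7 \left(-1\right)^{n}.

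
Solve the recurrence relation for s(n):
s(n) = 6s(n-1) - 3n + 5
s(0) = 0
First-order linear with linear forcing.
Homogeneous solution: s_h(n) = A·(6)^n.
Try particular s_p(n) = pn + q. Substituting:
  pn + q = 6(p(n-1) + q) - 3n + 5.
Matching the n-coefficient: p = 6p - 3 ⇒ p = \frac{3}{5}.
Matching constants: q = -6p + 6q + 5 ⇒ q = - \frac{7}{25}.
General: s(n) = A·(6)^n + \frac{3 n}{5} - \frac{7}{25}.
Apply s(0) = 0: A - \frac{7}{25} = 0 ⇒ A = \frac{7}{25}.
So s(n) = \frac{7 \cdot 6^{n}}{25} + \frac{3 n}{5} - \frac{7}{25}.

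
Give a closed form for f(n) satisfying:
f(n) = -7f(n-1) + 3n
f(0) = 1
First-order linear with linear forcing.
Homogeneous solution: f_h(n) = A·(-7)^n.
Try particular f_p(n) = pn + q. Substituting:
  pn + q = -7(p(n-1) + q) + 3n.
Matching the n-coefficient: p = -7p + 3 ⇒ p = \frac{3}{8}.
Matching constants: q = 7p - 7q ⇒ q = \frac{21}{64}.
General: f(n) = A·(-7)^n + \frac{3 n}{8} + \frac{21}{64}.
Apply f(0) = 1: A + \frac{21}{64} = 1 ⇒ A = \frac{43}{64}.
So f(n) = \frac{43 \left(-7\right)^{n}}{64} + \frac{3 n}{8} + \frac{21}{64}.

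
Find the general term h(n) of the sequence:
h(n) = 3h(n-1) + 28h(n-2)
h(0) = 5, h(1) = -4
Characteristic equation: x² - 3x - 28 = 0, which factors as (x - (-4))(x - (7)) = 0.
Roots r₁ = -4, r₂ = 7 (distinct).
General solution: h(n) = A·(-4)^n + B·(7)^n.
From h(0) = 5: A + B = 5.
From h(1) = -4: -4A + 7B = -4.
Solving: A = \frac{39}{11}, B = \frac{16}{11}.
So h(n) = \frac{39 \left(-4\right)^{n}}{11} + \frac{16 \cdot 7^{n}}{11}.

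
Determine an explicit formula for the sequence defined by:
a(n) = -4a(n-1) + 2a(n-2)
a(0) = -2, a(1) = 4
Characteristic equation: x² + 4x - 2 = 0.
Discriminant Δ = (-4)² + 4·(2) = 24.
Roots r₁,₂ = (-4 ± √24)/2, so r₁ = -2 + \sqrt{6}, r₂ = - \sqrt{6} - 2.
General solution: a(n) = A·r₁^n + B·r₂^n.
From the initial conditions, A + B = -2 and r₁A + r₂B = 4.
Since r₁ - r₂ = √24: A = (4 - (-2)r₂)/√24 = -1, and B = -2 - A = -1.
So a(n) = \left(-1\right)\left(-2 + \sqrt{6}\right)^n + \left(-1\right)\left(- \sqrt{6} - 2\right)^n.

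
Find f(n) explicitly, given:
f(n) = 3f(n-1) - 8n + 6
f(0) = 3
First-order linear with linear forcing.
Homogeneous solution: f_h(n) = A·(3)^n.
Try particular f_p(n) = pn + q. Substituting:
  pn + q = 3(p(n-1) + q) - 8n + 6.
Matching the n-coefficient: p = 3p - 8 ⇒ p = 4.
Matching constants: q = -3p + 3q + 6 ⇒ q = 3.
General: f(n) = A·(3)^n + 4 n + 3.
Apply f(0) = 3: A + 3 = 3 ⇒ A = 0.
So f(n) = 4 n + 3.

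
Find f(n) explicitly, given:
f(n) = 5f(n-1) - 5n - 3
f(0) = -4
First-order linear with linear forcing.
Homogeneous solution: f_h(n) = A·(5)^n.
Try particular f_p(n) = pn + q. Substituting:
  pn + q = 5(p(n-1) + q) - 5n - 3.
Matching the n-coefficient: p = 5p - 5 ⇒ p = \frac{5}{4}.
Matching constants: q = -5p + 5q - 3 ⇒ q = \frac{37}{16}.
General: f(n) = A·(5)^n + \frac{5 n}{4} + \frac{37}{16}.
Apply f(0) = -4: A + \frac{37}{16} = -4 ⇒ A = - \frac{101}{16}.
So f(n) = - \frac{101 \cdot 5^{n}}{16} + \frac{5 n}{4} + \frac{37}{16}.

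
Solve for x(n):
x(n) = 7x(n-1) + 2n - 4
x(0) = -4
First-order linear with linear forcing.
Homogeneous solution: x_h(n) = A·(7)^n.
Try particular x_p(n) = pn + q. Substituting:
  pn + q = 7(p(n-1) + q) + 2n - 4.
Matching the n-coefficient: p = 7p + 2 ⇒ p = - \frac{1}{3}.
Matching constants: q = -7p + 7q - 4 ⇒ q = \frac{5}{18}.
General: x(n) = A·(7)^n - \frac{n}{3} + \frac{5}{18}.
Apply x(0) = -4: A + \frac{5}{18} = -4 ⇒ A = - \frac{77}{18}.
So x(n) = - \frac{77 \cdot 7^{n}}{18} - \frac{n}{3} + \frac{5}{18}.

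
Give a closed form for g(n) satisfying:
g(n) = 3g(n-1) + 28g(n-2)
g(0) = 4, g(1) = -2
Characteristic equation: x² - 3x - 28 = 0, which factors as (x - (-4))(x - (7)) = 0.
Roots r₁ = -4, r₂ = 7 (distinct).
General solution: g(n) = A·(-4)^n + B·(7)^n.
From g(0) = 4: A + B = 4.
From g(1) = -2: -4A + 7B = -2.
Solving: A = \frac{30}{11}, B = \frac{14}{11}.
So g(n) = \frac{30 \left(-4\right)^{n}}{11} + \frac{14 \cdot 7^{n}}{11}.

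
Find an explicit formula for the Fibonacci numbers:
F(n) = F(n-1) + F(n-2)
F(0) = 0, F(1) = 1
This is the Fibonacci sequence.
Characteristic equation: x² - x - 1 = 0; roots r₁ = \frac{1}{2} + \frac{\sqrt{5}}{2}, r₂ = \frac{1}{2} - \frac{\sqrt{5}}{2}.
General: F(n) = A·r₁^n + B·r₂^n. Solving with F(0)=0, F(1)=1 gives A = \frac{\sqrt{5}}{5}, B = - \frac{\sqrt{5}}{5}.
So F(n) = \frac{2^{- n} \sqrt{5} \left(- \left(1 - \sqrt{5}\right)^{n} + \left(1 + \sqrt{5}\right)^{n}\right)}{5}.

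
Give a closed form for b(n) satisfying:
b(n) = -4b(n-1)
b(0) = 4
This is a homogeneous first-order recurrence with ratio -4.
By induction b(n) = b(0) · (-4)^n = 4 \left(-4\right)^{n}.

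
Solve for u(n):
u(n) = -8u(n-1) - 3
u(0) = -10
First-order linear non-homogeneous.
Homogeneous solution: u_h(n) = A·(-8)^n.
Try constant particular solution u_p = K: K = -8K - 3 ⇒ K = - \frac{1}{3}.
General: u(n) = A·(-8)^n - \frac{1}{3}.
Apply u(0) = -10: A - \frac{1}{3} = -10 ⇒ A = - \frac{29}{3}.
So u(n) = - \frac{29 \left(-8\right)^{n}}{3} - \frac{1}{3}.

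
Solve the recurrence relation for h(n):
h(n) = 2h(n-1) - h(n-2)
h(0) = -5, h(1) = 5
Characteristic equation: x² - 2x + 1 = 0, which is (x - (1))².
Repeated root r = 1.
General solution: h(n) = (A + Bn)·(1)^n.
From h(0) = -5: A = -5.
From h(1) = 5: (A + B)·(1) = 5 ⇒ B = 10.
So h(n) = \left(10 n - 5\right) \cdot (1)^n.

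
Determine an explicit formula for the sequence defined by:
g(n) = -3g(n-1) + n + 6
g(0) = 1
First-order linear with linear forcing.
Homogeneous solution: g_h(n) = A·(-3)^n.
Try particular g_p(n) = pn + q. Substituting:
  pn + q = -3(p(n-1) + q) + n + 6.
Matching the n-coefficient: p = -3p + 1 ⇒ p = \frac{1}{4}.
Matching constants: q = 3p - 3q + 6 ⇒ q = \frac{27}{16}.
General: g(n) = A·(-3)^n + \frac{n}{4} + \frac{27}{16}.
Apply g(0) = 1: A + \frac{27}{16} = 1 ⇒ A = - \frac{11}{16}.
So g(n) = - \frac{11 \left(-3\right)^{n}}{16} + \frac{n}{4} + \frac{27}{16}.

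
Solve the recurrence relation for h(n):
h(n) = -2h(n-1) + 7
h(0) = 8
First-order linear non-homogeneous.
Homogeneous solution: h_h(n) = A·(-2)^n.
Try constant particular solution h_p = K: K = -2K + 7 ⇒ K = \frac{7}{3}.
General: h(n) = A·(-2)^n + \frac{7}{3}.
Apply h(0) = 8: A + \frac{7}{3} = 8 ⇒ A = \frac{17}{3}.
So h(n) = \frac{17 \left(-2\right)^{n}}{3} + \frac{7}{3}.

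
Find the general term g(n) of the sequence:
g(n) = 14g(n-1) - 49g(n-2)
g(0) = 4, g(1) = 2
Characteristic equation: x² - 14x + 49 = 0, which is (x - (7))².
Repeated root r = 7.
General solution: g(n) = (A + Bn)·(7)^n.
From g(0) = 4: A = 4.
From g(1) = 2: (A + B)·(7) = 2 ⇒ B = - \frac{26}{7}.
So g(n) = \left(4 - \frac{26 n}{7}\right) \cdot (7)^n.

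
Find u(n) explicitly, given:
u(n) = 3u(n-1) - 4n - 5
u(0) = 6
First-order linear with linear forcing.
Homogeneous solution: u_h(n) = A·(3)^n.
Try particular u_p(n) = pn + q. Substituting:
  pn + q = 3(p(n-1) + q) - 4n - 5.
Matching the n-coefficient: p = 3p - 4 ⇒ p = 2.
Matching constants: q = -3p + 3q - 5 ⇒ q = \frac{11}{2}.
General: u(n) = A·(3)^n + 2 n + \frac{11}{2}.
Apply u(0) = 6: A + \frac{11}{2} = 6 ⇒ A = \frac{1}{2}.
So u(n) = \frac{3^{n}}{2} + 2 n + \frac{11}{2}.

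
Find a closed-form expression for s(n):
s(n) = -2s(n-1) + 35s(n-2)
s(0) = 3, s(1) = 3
Characteristic equation: x² + 2x - 35 = 0, which factors as (x - (5))(x - (-7)) = 0.
Roots r₁ = 5, r₂ = -7 (distinct).
General solution: s(n) = A·(5)^n + B·(-7)^n.
From s(0) = 3: A + B = 3.
From s(1) = 3: 5A - 7B = 3.
Solving: A = 2, B = 1.
So s(n) = \left(-7\right)^{n} + 2 \cdot 5^{n}.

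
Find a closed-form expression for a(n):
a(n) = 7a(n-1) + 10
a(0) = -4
First-order linear non-homogeneous.
Homogeneous solution: a_h(n) = A·(7)^n.
Try constant particular solution a_p = K: K = 7K + 10 ⇒ K = - \frac{5}{3}.
General: a(n) = A·(7)^n - \frac{5}{3}.
Apply a(0) = -4: A - \frac{5}{3} = -4 ⇒ A = - \frac{7}{3}.
So a(n) = - \frac{7 \cdot 7^{n}}{3} - \frac{5}{3}.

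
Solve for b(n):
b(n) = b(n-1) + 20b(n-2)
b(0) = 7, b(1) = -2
Characteristic equation: x² - x - 20 = 0, which factors as (x - (5))(x - (-4)) = 0.
Roots r₁ = 5, r₂ = -4 (distinct).
General solution: b(n) = A·(5)^n + B·(-4)^n.
From b(0) = 7: A + B = 7.
From b(1) = -2: 5A - 4B = -2.
Solving: A = \frac{26}{9}, B = \frac{37}{9}.
So b(n) = \frac{37 \left(-4\right)^{n}}{9} + \frac{26 \cdot 5^{n}}{9}.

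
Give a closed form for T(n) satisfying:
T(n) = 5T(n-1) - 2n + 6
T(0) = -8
First-order linear with linear forcing.
Homogeneous solution: T_h(n) = A·(5)^n.
Try particular T_p(n) = pn + q. Substituting:
  pn + q = 5(p(n-1) + q) - 2n + 6.
Matching the n-coefficient: p = 5p - 2 ⇒ p = \frac{1}{2}.
Matching constants: q = -5p + 5q + 6 ⇒ q = - \frac{7}{8}.
General: T(n) = A·(5)^n + \frac{n}{2} - \frac{7}{8}.
Apply T(0) = -8: A - \frac{7}{8} = -8 ⇒ A = - \frac{57}{8}.
So T(n) = - \frac{57 \cdot 5^{n}}{8} + \frac{n}{2} - \frac{7}{8}.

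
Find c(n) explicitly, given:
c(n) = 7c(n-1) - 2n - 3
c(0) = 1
First-order linear with linear forcing.
Homogeneous solution: c_h(n) = A·(7)^n.
Try particular c_p(n) = pn + q. Substituting:
  pn + q = 7(p(n-1) + q) - 2n - 3.
Matching the n-coefficient: p = 7p - 2 ⇒ p = \frac{1}{3}.
Matching constants: q = -7p + 7q - 3 ⇒ q = \frac{8}{9}.
General: c(n) = A·(7)^n + \frac{n}{3} + \frac{8}{9}.
Apply c(0) = 1: A + \frac{8}{9} = 1 ⇒ A = \frac{1}{9}.
So c(n) = \frac{7^{n}}{9} + \frac{n}{3} + \frac{8}{9}.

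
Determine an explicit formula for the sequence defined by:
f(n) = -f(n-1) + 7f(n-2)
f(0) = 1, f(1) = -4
Characteristic equation: x² + x - 7 = 0.
Discriminant Δ = (-1)² + 4·(7) = 29.
Roots r₁,₂ = (-1 ± √29)/2, so r₁ = - \frac{1}{2} + \frac{\sqrt{29}}{2}, r₂ = - \frac{\sqrt{29}}{2} - \frac{1}{2}.
General solution: f(n) = A·r₁^n + B·r₂^n.
From the initial conditions, A + B = 1 and r₁A + r₂B = -4.
Since r₁ - r₂ = √29: A = (-4 - (1)r₂)/√29 = \frac{1}{2} - \frac{7 \sqrt{29}}{58}, and B = 1 - A = \frac{1}{2} + \frac{7 \sqrt{29}}{58}.
So f(n) = \left(\frac{1}{2} - \frac{7 \sqrt{29}}{58}\right)\left(- \frac{1}{2} + \frac{\sqrt{29}}{2}\right)^n + \left(\frac{1}{2} + \frac{7 \sqrt{29}}{58}\right)\left(- \frac{\sqrt{29}}{2} - \frac{1}{2}\right)^n.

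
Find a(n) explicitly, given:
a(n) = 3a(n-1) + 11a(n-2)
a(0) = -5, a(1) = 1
Characteristic equation: x² - 3x - 11 = 0.
Discriminant Δ = (3)² + 4·(11) = 53.
Roots r₁,₂ = (3 ± √53)/2, so r₁ = \frac{3}{2} + \frac{\sqrt{53}}{2}, r₂ = \frac{3}{2} - \frac{\sqrt{53}}{2}.
General solution: a(n) = A·r₁^n + B·r₂^n.
From the initial conditions, A + B = -5 and r₁A + r₂B = 1.
Since r₁ - r₂ = √53: A = (1 - (-5)r₂)/√53 = - \frac{5}{2} + \frac{17 \sqrt{53}}{106}, and B = -5 - A = - \frac{5}{2} - \frac{17 \sqrt{53}}{106}.
So a(n) = \left(- \frac{5}{2} + \frac{17 \sqrt{53}}{106}\right)\left(\frac{3}{2} + \frac{\sqrt{53}}{2}\right)^n + \left(- \frac{5}{2} - \frac{17 \sqrt{53}}{106}\right)\left(\frac{3}{2} - \frac{\sqrt{53}}{2}\right)^n.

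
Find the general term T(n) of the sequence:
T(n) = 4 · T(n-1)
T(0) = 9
Pure geometric recurrence with ratio 4.
By induction T(n) = T(0) · (4)^n = 9 \cdot 4^{n}.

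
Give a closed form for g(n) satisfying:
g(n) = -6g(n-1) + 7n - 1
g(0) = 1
First-order linear with linear forcing.
Homogeneous solution: g_h(n) = A·(-6)^n.
Try particular g_p(n) = pn + q. Substituting:
  pn + q = -6(p(n-1) + q) + 7n - 1.
Matching the n-coefficient: p = -6p + 7 ⇒ p = 1.
Matching constants: q = 6p - 6q - 1 ⇒ q = \frac{5}{7}.
General: g(n) = A·(-6)^n + n + \frac{5}{7}.
Apply g(0) = 1: A + \frac{5}{7} = 1 ⇒ A = \frac{2}{7}.
So g(n) = \frac{2 \left(-6\right)^{n}}{7} + n + \frac{5}{7}.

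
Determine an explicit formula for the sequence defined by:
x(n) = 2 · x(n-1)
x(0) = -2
Pure geometric recurrence with ratio 2.
By induction x(n) = x(0) · (2)^n = - 2 \cdot 2^{n}.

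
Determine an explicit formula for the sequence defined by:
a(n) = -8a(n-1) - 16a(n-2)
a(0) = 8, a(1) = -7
Characteristic equation: x² + 8x + 16 = 0, which is (x - (-4))².
Repeated root r = -4.
General solution: a(n) = (A + Bn)·(-4)^n.
From a(0) = 8: A = 8.
From a(1) = -7: (A + B)·(-4) = -7 ⇒ B = - \frac{25}{4}.
So a(n) = \left(8 - \frac{25 n}{4}\right) \cdot (-4)^n.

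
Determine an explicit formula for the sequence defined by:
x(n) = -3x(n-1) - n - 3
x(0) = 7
First-order linear with linear forcing.
Homogeneous solution: x_h(n) = A·(-3)^n.
Try particular x_p(n) = pn + q. Substituting:
  pn + q = -3(p(n-1) + q) - n - 3.
Matching the n-coefficient: p = -3p - 1 ⇒ p = - \frac{1}{4}.
Matching constants: q = 3p - 3q - 3 ⇒ q = - \frac{15}{16}.
General: x(n) = A·(-3)^n - \frac{n}{4} - \frac{15}{16}.
Apply x(0) = 7: A - \frac{15}{16} = 7 ⇒ A = \frac{127}{16}.
So x(n) = \frac{127 \left(-3\right)^{n}}{16} - \frac{n}{4} - \frac{15}{16}.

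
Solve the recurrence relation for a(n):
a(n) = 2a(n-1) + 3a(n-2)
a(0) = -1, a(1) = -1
Characteristic equation: x² - 2x - 3 = 0, which factors as (x - (-1))(x - (3)) = 0.
Roots r₁ = -1, r₂ = 3 (distinct).
General solution: a(n) = A·(-1)^n + B·(3)^n.
From a(0) = -1: A + B = -1.
From a(1) = -1: -A + 3B = -1.
Solving: A = - \frac{1}{2}, B = - \frac{1}{2}.
So a(n) = - \frac{\left(-1\right)^{n}}{2} - \frac{3^{n}}{2}.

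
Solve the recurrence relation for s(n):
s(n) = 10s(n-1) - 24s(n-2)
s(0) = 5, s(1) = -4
Characteristic equation: x² - 10x + 24 = 0, which factors as (x - (6))(x - (4)) = 0.
Roots r₁ = 6, r₂ = 4 (distinct).
General solution: s(n) = A·(6)^n + B·(4)^n.
From s(0) = 5: A + B = 5.
From s(1) = -4: 6A + 4B = -4.
Solving: A = -12, B = 17.
So s(n) = 17 \cdot 4^{n} - 12 \cdot 6^{n}.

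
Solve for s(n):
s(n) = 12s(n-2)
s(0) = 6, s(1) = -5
Characteristic equation: x² - 12 = 0.
Discriminant Δ = (0)² + 4·(12) = 48.
Roots r₁,₂ = (0 ± √48)/2, so r₁ = 2 \sqrt{3}, r₂ = - 2 \sqrt{3}.
General solution: s(n) = A·r₁^n + B·r₂^n.
From the initial conditions, A + B = 6 and r₁A + r₂B = -5.
Since r₁ - r₂ = √48: A = (-5 - (6)r₂)/√48 = 3 - \frac{5 \sqrt{3}}{12}, and B = 6 - A = \frac{5 \sqrt{3}}{12} + 3.
So s(n) = \left(3 - \frac{5 \sqrt{3}}{12}\right)\left(2 \sqrt{3}\right)^n + \left(\frac{5 \sqrt{3}}{12} + 3\right)\left(- 2 \sqrt{3}\right)^n.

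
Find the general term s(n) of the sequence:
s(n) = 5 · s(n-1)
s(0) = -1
Pure geometric recurrence with ratio 5.
By induction s(n) = s(0) · (5)^n = - 5^{n}.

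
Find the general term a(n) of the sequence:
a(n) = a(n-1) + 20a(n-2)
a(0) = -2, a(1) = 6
Characteristic equation: x² - x - 20 = 0, which factors as (x - (5))(x - (-4)) = 0.
Roots r₁ = 5, r₂ = -4 (distinct).
General solution: a(n) = A·(5)^n + B·(-4)^n.
From a(0) = -2: A + B = -2.
From a(1) = 6: 5A - 4B = 6.
Solving: A = - \frac{2}{9}, B = - \frac{16}{9}.
So a(n) = - \frac{16 \left(-4\right)^{n}}{9} - \frac{2 \cdot 5^{n}}{9}.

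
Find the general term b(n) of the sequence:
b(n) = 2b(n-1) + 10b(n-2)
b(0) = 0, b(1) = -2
Characteristic equation: x² - 2x - 10 = 0.
Discriminant Δ = (2)² + 4·(10) = 44.
Roots r₁,₂ = (2 ± √44)/2, so r₁ = 1 + \sqrt{11}, r₂ = 1 - \sqrt{11}.
General solution: b(n) = A·r₁^n + B·r₂^n.
From the initial conditions, A + B = 0 and r₁A + r₂B = -2.
Since r₁ - r₂ = √44: A = (-2 - (0)r₂)/√44 = - \frac{\sqrt{11}}{11}, and B = 0 - A = \frac{\sqrt{11}}{11}.
So b(n) = \left(- \frac{\sqrt{11}}{11}\right)\left(1 + \sqrt{11}\right)^n + \left(\frac{\sqrt{11}}{11}\right)\left(1 - \sqrt{11}\right)^n.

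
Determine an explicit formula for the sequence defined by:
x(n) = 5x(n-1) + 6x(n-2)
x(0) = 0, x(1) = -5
Characteristic equation: x² - 5x - 6 = 0, which factors as (x - (-1))(x - (6)) = 0.
Roots r₁ = -1, r₂ = 6 (distinct).
General solution: x(n) = A·(-1)^n + B·(6)^n.
From x(0) = 0: A + B = 0.
From x(1) = -5: -A + 6B = -5.
Solving: A = \frac{5}{7}, B = - \frac{5}{7}.
So x(n) = \frac{5 \left(-1\right)^{n}}{7} - \frac{5 \cdot 6^{n}}{7}.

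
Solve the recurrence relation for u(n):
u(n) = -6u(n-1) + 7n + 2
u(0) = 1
First-order linear with linear forcing.
Homogeneous solution: u_h(n) = A·(-6)^n.
Try particular u_p(n) = pn + q. Substituting:
  pn + q = -6(p(n-1) + q) + 7n + 2.
Matching the n-coefficient: p = -6p + 7 ⇒ p = 1.
Matching constants: q = 6p - 6q + 2 ⇒ q = \frac{8}{7}.
General: u(n) = A·(-6)^n + n + \frac{8}{7}.
Apply u(0) = 1: A + \frac{8}{7} = 1 ⇒ A = - \frac{1}{7}.
So u(n) = - \frac{\left(-6\right)^{n}}{7} + n + \frac{8}{7}.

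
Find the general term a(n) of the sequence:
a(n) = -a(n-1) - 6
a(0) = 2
First-order linear non-homogeneous.
Homogeneous solution: a_h(n) = A·(-1)^n.
Try constant particular solution a_p = K: K = -K - 6 ⇒ K = -3.
General: a(n) = A·(-1)^n - 3.
Apply a(0) = 2: A - 3 = 2 ⇒ A = 5.
So a(n) = 5 \left(-1\right)^{n} - 3.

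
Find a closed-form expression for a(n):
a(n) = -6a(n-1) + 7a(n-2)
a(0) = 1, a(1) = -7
Characteristic equation: x² + 6x - 7 = 0, which factors as (x - (1))(x - (-7)) = 0.
Roots r₁ = 1, r₂ = -7 (distinct).
General solution: a(n) = A·(1)^n + B·(-7)^n.
From a(0) = 1: A + B = 1.
From a(1) = -7: A - 7B = -7.
Solving: A = 0, B = 1.
So a(n) = \left(-7\right)^{n}.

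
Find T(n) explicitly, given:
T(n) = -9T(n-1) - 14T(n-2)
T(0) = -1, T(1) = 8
Characteristic equation: x² + 9x + 14 = 0, which factors as (x - (-2))(x - (-7)) = 0.
Roots r₁ = -2, r₂ = -7 (distinct).
General solution: T(n) = A·(-2)^n + B·(-7)^n.
From T(0) = -1: A + B = -1.
From T(1) = 8: -2A - 7B = 8.
Solving: A = \frac{1}{5}, B = - \frac{6}{5}.
So T(n) = \frac{\left(-2\right)^{n}}{5} - \frac{6 \left(-7\right)^{n}}{5}.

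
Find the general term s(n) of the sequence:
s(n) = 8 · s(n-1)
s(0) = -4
Pure geometric recurrence with ratio 8.
By induction s(n) = s(0) · (8)^n = - 4 \cdot 8^{n}.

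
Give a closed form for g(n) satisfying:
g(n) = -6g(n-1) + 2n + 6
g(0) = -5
First-order linear with linear forcing.
Homogeneous solution: g_h(n) = A·(-6)^n.
Try particular g_p(n) = pn + q. Substituting:
  pn + q = -6(p(n-1) + q) + 2n + 6.
Matching the n-coefficient: p = -6p + 2 ⇒ p = \frac{2}{7}.
Matching constants: q = 6p - 6q + 6 ⇒ q = \frac{54}{49}.
General: g(n) = A·(-6)^n + \frac{2 n}{7} + \frac{54}{49}.
Apply g(0) = -5: A + \frac{54}{49} = -5 ⇒ A = - \frac{299}{49}.
So g(n) = - \frac{299 \left(-6\right)^{n}}{49} + \frac{2 n}{7} + \frac{54}{49}.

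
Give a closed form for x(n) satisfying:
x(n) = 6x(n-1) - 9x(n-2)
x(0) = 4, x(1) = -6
Characteristic equation: x² - 6x + 9 = 0, which is (x - (3))².
Repeated root r = 3.
General solution: x(n) = (A + Bn)·(3)^n.
From x(0) = 4: A = 4.
From x(1) = -6: (A + B)·(3) = -6 ⇒ B = -6.
So x(n) = \left(4 - 6 n\right) \cdot (3)^n.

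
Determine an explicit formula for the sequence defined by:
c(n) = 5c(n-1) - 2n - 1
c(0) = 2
First-order linear with linear forcing.
Homogeneous solution: c_h(n) = A·(5)^n.
Try particular c_p(n) = pn + q. Substituting:
  pn + q = 5(p(n-1) + q) - 2n - 1.
Matching the n-coefficient: p = 5p - 2 ⇒ p = \frac{1}{2}.
Matching constants: q = -5p + 5q - 1 ⇒ q = \frac{7}{8}.
General: c(n) = A·(5)^n + \frac{n}{2} + \frac{7}{8}.
Apply c(0) = 2: A + \frac{7}{8} = 2 ⇒ A = \frac{9}{8}.
So c(n) = \frac{9 \cdot 5^{n}}{8} + \frac{n}{2} + \frac{7}{8}.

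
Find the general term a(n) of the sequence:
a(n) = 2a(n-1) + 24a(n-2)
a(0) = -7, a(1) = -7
Characteristic equation: x² - 2x - 24 = 0, which factors as (x - (-4))(x - (6)) = 0.
Roots r₁ = -4, r₂ = 6 (distinct).
General solution: a(n) = A·(-4)^n + B·(6)^n.
From a(0) = -7: A + B = -7.
From a(1) = -7: -4A + 6B = -7.
Solving: A = - \frac{7}{2}, B = - \frac{7}{2}.
So a(n) = - \frac{7 \left(-4\right)^{n}}{2} - \frac{7 \cdot 6^{n}}{2}.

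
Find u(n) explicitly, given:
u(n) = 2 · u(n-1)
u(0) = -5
Pure geometric recurrence with ratio 2.
By induction u(n) = u(0) · (2)^n = - 5 \cdot 2^{n}.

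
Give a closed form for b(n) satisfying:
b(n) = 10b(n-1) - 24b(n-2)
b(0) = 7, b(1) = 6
Characteristic equation: x² - 10x + 24 = 0, which factors as (x - (6))(x - (4)) = 0.
Roots r₁ = 6, r₂ = 4 (distinct).
General solution: b(n) = A·(6)^n + B·(4)^n.
From b(0) = 7: A + B = 7.
From b(1) = 6: 6A + 4B = 6.
Solving: A = -11, B = 18.
So b(n) = 18 \cdot 4^{n} - 11 \cdot 6^{n}.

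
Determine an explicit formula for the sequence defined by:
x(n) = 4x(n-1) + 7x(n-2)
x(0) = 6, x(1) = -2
Characteristic equation: x² - 4x - 7 = 0.
Discriminant Δ = (4)² + 4·(7) = 44.
Roots r₁,₂ = (4 ± √44)/2, so r₁ = 2 + \sqrt{11}, r₂ = 2 - \sqrt{11}.
General solution: x(n) = A·r₁^n + B·r₂^n.
From the initial conditions, A + B = 6 and r₁A + r₂B = -2.
Since r₁ - r₂ = √44: A = (-2 - (6)r₂)/√44 = 3 - \frac{7 \sqrt{11}}{11}, and B = 6 - A = \frac{7 \sqrt{11}}{11} + 3.
So x(n) = \left(3 - \frac{7 \sqrt{11}}{11}\right)\left(2 + \sqrt{11}\right)^n + \left(\frac{7 \sqrt{11}}{11} + 3\right)\left(2 - \sqrt{11}\right)^n.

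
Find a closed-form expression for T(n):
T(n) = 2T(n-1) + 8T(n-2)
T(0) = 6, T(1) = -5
Characteristic equation: x² - 2x - 8 = 0, which factors as (x - (4))(x - (-2)) = 0.
Roots r₁ = 4, r₂ = -2 (distinct).
General solution: T(n) = A·(4)^n + B·(-2)^n.
From T(0) = 6: A + B = 6.
From T(1) = -5: 4A - 2B = -5.
Solving: A = \frac{7}{6}, B = \frac{29}{6}.
So T(n) = \frac{29 \left(-2\right)^{n}}{6} + \frac{7 \cdot 4^{n}}{6}.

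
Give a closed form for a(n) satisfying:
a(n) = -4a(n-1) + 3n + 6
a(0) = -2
First-order linear with linear forcing.
Homogeneous solution: a_h(n) = A·(-4)^n.
Try particular a_p(n) = pn + q. Substituting:
  pn + q = -4(p(n-1) + q) + 3n + 6.
Matching the n-coefficient: p = -4p + 3 ⇒ p = \frac{3}{5}.
Matching constants: q = 4p - 4q + 6 ⇒ q = \frac{42}{25}.
General: a(n) = A·(-4)^n + \frac{3 n}{5} + \frac{42}{25}.
Apply a(0) = -2: A + \frac{42}{25} = -2 ⇒ A = - \frac{92}{25}.
So a(n) = - \frac{92 \left(-4\right)^{n}}{25} + \frac{3 n}{5} + \frac{42}{25}.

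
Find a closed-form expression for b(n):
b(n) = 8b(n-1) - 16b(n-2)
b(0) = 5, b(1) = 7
Characteristic equation: x² - 8x + 16 = 0, which is (x - (4))².
Repeated root r = 4.
General solution: b(n) = (A + Bn)·(4)^n.
From b(0) = 5: A = 5.
From b(1) = 7: (A + B)·(4) = 7 ⇒ B = - \frac{13}{4}.
So b(n) = \left(5 - \frac{13 n}{4}\right) \cdot (4)^n.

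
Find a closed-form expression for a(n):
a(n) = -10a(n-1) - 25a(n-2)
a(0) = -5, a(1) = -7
Characteristic equation: x² + 10x + 25 = 0, which is (x - (-5))².
Repeated root r = -5.
General solution: a(n) = (A + Bn)·(-5)^n.
From a(0) = -5: A = -5.
From a(1) = -7: (A + B)·(-5) = -7 ⇒ B = \frac{32}{5}.
So a(n) = \left(\frac{32 n}{5} - 5\right) \cdot (-5)^n.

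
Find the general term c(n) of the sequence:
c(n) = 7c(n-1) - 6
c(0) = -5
First-order linear non-homogeneous.
Homogeneous solution: c_h(n) = A·(7)^n.
Try constant particular solution c_p = K: K = 7K - 6 ⇒ K = 1.
General: c(n) = A·(7)^n + 1.
Apply c(0) = -5: A + 1 = -5 ⇒ A = -6.
So c(n) = 1 - 6 \cdot 7^{n}.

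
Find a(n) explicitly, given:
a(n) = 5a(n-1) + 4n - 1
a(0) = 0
First-order linear with linear forcing.
Homogeneous solution: a_h(n) = A·(5)^n.
Try particular a_p(n) = pn + q. Substituting:
  pn + q = 5(p(n-1) + q) + 4n - 1.
Matching the n-coefficient: p = 5p + 4 ⇒ p = -1.
Matching constants: q = -5p + 5q - 1 ⇒ q = -1.
General: a(n) = A·(5)^n - n - 1.
Apply a(0) = 0: A - 1 = 0 ⇒ A = 1.
So a(n) = 5^{n} - n - 1.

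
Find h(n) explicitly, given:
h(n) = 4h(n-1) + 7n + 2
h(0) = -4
First-order linear with linear forcing.
Homogeneous solution: h_h(n) = A·(4)^n.
Try particular h_p(n) = pn + q. Substituting:
  pn + q = 4(p(n-1) + q) + 7n + 2.
Matching the n-coefficient: p = 4p + 7 ⇒ p = - \frac{7}{3}.
Matching constants: q = -4p + 4q + 2 ⇒ q = - \frac{34}{9}.
General: h(n) = A·(4)^n - \frac{7 n}{3} - \frac{34}{9}.
Apply h(0) = -4: A - \frac{34}{9} = -4 ⇒ A = - \frac{2}{9}.
So h(n) = - \frac{2 \cdot 4^{n}}{9} - \frac{7 n}{3} - \frac{34}{9}.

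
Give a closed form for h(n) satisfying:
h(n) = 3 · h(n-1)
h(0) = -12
Pure geometric recurrence with ratio 3.
By induction h(n) = h(0) · (3)^n = - 12 \cdot 3^{n}.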